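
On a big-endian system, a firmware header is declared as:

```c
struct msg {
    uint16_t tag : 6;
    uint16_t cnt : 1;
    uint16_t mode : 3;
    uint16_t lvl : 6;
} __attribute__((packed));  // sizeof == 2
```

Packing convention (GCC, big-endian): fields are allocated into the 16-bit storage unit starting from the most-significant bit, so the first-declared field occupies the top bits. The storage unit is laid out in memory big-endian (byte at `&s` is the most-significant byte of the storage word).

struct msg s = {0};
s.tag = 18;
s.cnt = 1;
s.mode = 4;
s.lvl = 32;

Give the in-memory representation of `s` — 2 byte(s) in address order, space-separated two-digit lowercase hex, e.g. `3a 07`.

tag:6 = 18 → 0x12 << 10 → word 0x4800
cnt:1 = 1 → 0x1 << 9 → word 0x4a00
mode:3 = 4 → 0x4 << 6 → word 0x4b00
lvl:6 = 32 → 0x20 << 0 → word 0x4b20
word = 0x4b20 → big-endian bytes:
  [0]=0x4b  [1]=0x20

4b 20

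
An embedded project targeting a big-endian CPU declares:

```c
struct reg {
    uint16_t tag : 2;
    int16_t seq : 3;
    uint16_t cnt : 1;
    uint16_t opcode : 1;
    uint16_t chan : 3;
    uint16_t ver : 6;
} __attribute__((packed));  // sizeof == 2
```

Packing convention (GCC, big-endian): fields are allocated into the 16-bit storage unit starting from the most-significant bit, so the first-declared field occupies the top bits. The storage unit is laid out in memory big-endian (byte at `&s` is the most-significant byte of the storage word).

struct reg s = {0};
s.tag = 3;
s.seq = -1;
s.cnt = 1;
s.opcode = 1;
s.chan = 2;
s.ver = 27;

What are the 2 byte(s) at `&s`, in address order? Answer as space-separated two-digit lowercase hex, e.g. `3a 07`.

tag:2 = 3 → 0x3 << 14 → word 0xc000
seq:3 = -1 → 0x7 << 11 → word 0xf800
cnt:1 = 1 → 0x1 << 10 → word 0xfc00
opcode:1 = 1 → 0x1 << 9 → word 0xfe00
chan:3 = 2 → 0x2 << 6 → word 0xfe80
ver:6 = 27 → 0x1b << 0 → word 0xfe9b
word = 0xfe9b → big-endian bytes:
  [0]=0xfe  [1]=0x9b

fe 9b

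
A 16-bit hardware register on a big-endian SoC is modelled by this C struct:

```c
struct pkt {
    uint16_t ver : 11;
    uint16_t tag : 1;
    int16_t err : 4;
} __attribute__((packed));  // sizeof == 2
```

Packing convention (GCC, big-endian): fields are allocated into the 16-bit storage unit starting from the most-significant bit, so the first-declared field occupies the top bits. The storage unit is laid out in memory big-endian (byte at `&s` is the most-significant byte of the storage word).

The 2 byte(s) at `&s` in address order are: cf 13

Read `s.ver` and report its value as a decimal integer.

[0]=0xcf [1]=0x13 (big-endian) → word 0xcf13
ver:11 @ bit 5 → (0xcf13>>5)&0x7ff = 0x678  ←
tag:1 @ bit 4 → (0xcf13>>4)&0x1 = 0x1
err:4 @ bit 0 → (0xcf13>>0)&0xf = 0x3

1656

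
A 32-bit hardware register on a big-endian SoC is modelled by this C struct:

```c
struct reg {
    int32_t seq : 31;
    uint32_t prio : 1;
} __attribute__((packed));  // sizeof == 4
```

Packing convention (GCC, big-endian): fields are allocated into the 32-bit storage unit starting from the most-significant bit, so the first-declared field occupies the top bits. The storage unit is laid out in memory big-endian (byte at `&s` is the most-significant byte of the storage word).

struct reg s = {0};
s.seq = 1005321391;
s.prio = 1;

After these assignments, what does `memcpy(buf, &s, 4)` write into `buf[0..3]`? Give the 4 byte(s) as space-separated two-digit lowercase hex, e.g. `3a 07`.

77 d7 f9 5f

seq:31 = 1005321391 → 0x3bebfcaf << 1 → word 0x77d7f95e
prio:1 = 1 → 0x1 << 0 → word 0x77d7f95f
word = 0x77d7f95f → big-endian bytes:
  [0]=0x77  [1]=0xd7  [2]=0xf9  [3]=0x5f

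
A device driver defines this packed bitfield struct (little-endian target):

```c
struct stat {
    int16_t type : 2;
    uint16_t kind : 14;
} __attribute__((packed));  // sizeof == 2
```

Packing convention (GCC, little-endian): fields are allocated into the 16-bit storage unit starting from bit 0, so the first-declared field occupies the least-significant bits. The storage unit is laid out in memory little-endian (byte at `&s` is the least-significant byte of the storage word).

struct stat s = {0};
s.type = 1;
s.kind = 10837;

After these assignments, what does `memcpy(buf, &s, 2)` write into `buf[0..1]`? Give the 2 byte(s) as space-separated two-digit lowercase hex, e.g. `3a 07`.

[0+:2] type=1 & 0x3 = 0x1; word=0x0001
[2+:14] kind=10837 & 0x3fff = 0x2a55; word=0xa955
word = 0xa955 → little-endian bytes:
  [0]=0x55  [1]=0xa9

55 a9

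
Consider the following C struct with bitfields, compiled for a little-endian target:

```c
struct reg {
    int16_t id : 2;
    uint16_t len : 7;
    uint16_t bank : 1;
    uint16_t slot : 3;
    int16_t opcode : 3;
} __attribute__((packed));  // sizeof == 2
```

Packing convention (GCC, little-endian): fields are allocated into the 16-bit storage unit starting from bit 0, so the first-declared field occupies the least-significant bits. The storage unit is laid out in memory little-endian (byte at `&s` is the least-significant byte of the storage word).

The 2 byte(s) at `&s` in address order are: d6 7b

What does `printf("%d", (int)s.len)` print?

117

[0]=0xd6 [1]=0x7b (little-endian) → word 0x7bd6
id:2 @ bit 0 → (0x7bd6>>0)&0x3 = 0x2
len:7 @ bit 2 → (0x7bd6>>2)&0x7f = 0x75  ←
bank:1 @ bit 9 → (0x7bd6>>9)&0x1 = 0x1
slot:3 @ bit 10 → (0x7bd6>>10)&0x7 = 0x6
opcode:3 @ bit 13 → (0x7bd6>>13)&0x7 = 0x3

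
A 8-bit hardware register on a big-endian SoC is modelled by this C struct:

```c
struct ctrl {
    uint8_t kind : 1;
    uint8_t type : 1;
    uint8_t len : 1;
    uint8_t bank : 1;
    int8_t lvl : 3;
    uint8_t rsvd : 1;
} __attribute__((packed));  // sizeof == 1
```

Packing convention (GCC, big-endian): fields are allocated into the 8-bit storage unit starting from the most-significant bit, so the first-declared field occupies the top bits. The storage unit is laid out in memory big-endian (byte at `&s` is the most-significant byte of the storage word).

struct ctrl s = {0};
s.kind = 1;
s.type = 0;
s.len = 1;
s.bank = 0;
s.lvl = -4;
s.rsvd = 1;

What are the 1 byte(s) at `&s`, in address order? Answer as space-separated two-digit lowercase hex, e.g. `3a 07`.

[7+:1] kind=1 & 0x1 = 0x1; word=0x80
[6+:1] type=0 & 0x1 = 0x0; word=0x80
[5+:1] len=1 & 0x1 = 0x1; word=0xa0
[4+:1] bank=0 & 0x1 = 0x0; word=0xa0
[1+:3] lvl=-4 & 0x7 = 0x4; word=0xa8
[0+:1] rsvd=1 & 0x1 = 0x1; word=0xa9
word = 0xa9 → big-endian bytes:
  [0]=0xa9

a9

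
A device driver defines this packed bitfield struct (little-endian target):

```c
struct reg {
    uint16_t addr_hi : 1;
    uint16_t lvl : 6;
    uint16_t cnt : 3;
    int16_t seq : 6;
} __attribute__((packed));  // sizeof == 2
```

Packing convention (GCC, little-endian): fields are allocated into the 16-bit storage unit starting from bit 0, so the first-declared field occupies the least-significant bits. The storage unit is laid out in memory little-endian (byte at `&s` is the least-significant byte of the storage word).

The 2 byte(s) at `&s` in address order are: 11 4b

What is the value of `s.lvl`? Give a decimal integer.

8

[0]=0x11 [1]=0x4b (little-endian) → word 0x4b11
addr_hi:1 @ bit 0 → (0x4b11>>0)&0x1 = 0x1
lvl:6 @ bit 1 → (0x4b11>>1)&0x3f = 0x8  ←
cnt:3 @ bit 7 → (0x4b11>>7)&0x7 = 0x6
seq:6 @ bit 10 → (0x4b11>>10)&0x3f = 0x12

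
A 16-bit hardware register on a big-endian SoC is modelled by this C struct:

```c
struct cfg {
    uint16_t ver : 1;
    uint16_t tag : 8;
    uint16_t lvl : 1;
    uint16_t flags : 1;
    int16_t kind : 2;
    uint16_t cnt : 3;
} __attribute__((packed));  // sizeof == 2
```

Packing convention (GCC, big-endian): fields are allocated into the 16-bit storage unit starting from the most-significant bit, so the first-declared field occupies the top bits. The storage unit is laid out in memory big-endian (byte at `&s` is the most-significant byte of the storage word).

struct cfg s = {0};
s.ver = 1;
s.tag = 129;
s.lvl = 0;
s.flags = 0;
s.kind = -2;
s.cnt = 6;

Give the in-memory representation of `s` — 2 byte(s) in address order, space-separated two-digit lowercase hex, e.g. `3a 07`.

[15+:1] ver=1 & 0x1 = 0x1; word=0x8000
[7+:8] tag=129 & 0xff = 0x81; word=0xc080
[6+:1] lvl=0 & 0x1 = 0x0; word=0xc080
[5+:1] flags=0 & 0x1 = 0x0; word=0xc080
[3+:2] kind=-2 & 0x3 = 0x2; word=0xc090
[0+:3] cnt=6 & 0x7 = 0x6; word=0xc096
word = 0xc096 → big-endian bytes:
  [0]=0xc0  [1]=0x96

c0 96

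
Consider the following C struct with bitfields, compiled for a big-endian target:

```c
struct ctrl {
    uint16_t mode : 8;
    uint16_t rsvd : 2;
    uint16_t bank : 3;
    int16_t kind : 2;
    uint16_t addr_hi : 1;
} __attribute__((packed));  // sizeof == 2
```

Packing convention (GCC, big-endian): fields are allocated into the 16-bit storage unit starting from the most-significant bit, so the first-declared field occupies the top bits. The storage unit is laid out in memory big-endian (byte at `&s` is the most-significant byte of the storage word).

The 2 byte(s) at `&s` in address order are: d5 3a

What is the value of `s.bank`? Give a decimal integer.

7

[0]=0xd5 [1]=0x3a (big-endian) → word 0xd53a
mode [8+:8] = (word>>8) & 0xff = 213
rsvd [6+:2] = (word>>6) & 0x3 = 0
bank [3+:3] = (word>>3) & 0x7 = 7  ←
kind [1+:2] = (word>>1) & 0x3 = 1
addr_hi [0+:1] = (word>>0) & 0x1 = 0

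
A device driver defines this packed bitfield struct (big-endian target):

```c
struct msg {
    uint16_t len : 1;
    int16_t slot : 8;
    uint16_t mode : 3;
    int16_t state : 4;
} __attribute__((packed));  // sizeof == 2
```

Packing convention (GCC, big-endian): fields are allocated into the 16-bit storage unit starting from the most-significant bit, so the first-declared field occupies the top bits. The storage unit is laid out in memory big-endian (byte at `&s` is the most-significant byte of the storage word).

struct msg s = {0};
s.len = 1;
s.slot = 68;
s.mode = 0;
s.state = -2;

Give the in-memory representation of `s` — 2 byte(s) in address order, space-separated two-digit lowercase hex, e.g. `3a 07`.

[15+:1] len=1 & 0x1 = 0x1; word=0x8000
[7+:8] slot=68 & 0xff = 0x44; word=0xa200
[4+:3] mode=0 & 0x7 = 0x0; word=0xa200
[0+:4] state=-2 & 0xf = 0xe; word=0xa20e
word = 0xa20e → big-endian bytes:
  [0]=0xa2  [1]=0x0e

a2 0e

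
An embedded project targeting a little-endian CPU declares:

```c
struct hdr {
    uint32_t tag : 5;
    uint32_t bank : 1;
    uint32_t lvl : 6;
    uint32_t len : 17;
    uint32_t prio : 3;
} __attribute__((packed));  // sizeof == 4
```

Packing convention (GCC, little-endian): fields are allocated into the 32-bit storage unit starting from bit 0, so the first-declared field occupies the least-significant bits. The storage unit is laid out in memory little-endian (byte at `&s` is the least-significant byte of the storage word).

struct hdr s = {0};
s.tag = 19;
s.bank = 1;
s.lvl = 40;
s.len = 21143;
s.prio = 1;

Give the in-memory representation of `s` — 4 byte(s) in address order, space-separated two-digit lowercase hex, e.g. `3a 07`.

33 7a 29 25

tag:5 = 19 → 0x13 << 0 → word 0x00000013
bank:1 = 1 → 0x1 << 5 → word 0x00000033
lvl:6 = 40 → 0x28 << 6 → word 0x00000a33
len:17 = 21143 → 0x5297 << 12 → word 0x05297a33
prio:3 = 1 → 0x1 << 29 → word 0x25297a33
word = 0x25297a33 → little-endian bytes:
  [0]=0x33  [1]=0x7a  [2]=0x29  [3]=0x25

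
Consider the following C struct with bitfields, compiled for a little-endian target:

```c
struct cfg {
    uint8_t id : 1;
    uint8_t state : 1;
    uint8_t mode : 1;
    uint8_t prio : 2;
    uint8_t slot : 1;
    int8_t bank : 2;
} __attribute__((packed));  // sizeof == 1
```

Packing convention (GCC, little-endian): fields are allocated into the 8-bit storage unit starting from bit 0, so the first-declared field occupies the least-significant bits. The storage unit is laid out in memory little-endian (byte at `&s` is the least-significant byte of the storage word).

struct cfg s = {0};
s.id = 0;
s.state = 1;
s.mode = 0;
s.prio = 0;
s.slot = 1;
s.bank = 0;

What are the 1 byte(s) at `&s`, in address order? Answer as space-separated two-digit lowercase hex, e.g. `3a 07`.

[0+:1] id=0 & 0x1 = 0x0; word=0x00
[1+:1] state=1 & 0x1 = 0x1; word=0x02
[2+:1] mode=0 & 0x1 = 0x0; word=0x02
[3+:2] prio=0 & 0x3 = 0x0; word=0x02
[5+:1] slot=1 & 0x1 = 0x1; word=0x22
[6+:2] bank=0 & 0x3 = 0x0; word=0x22
word = 0x22 → little-endian bytes:
  [0]=0x22

22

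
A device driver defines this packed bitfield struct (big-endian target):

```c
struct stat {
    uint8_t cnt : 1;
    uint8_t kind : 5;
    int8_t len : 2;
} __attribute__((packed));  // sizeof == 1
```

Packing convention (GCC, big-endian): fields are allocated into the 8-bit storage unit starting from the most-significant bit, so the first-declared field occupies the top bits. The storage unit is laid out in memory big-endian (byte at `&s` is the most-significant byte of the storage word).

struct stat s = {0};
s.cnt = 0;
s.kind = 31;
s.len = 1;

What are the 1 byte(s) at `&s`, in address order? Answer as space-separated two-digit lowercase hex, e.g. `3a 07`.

cnt (1b) val=0 bits=0x0 at bit 7: 0x00
kind (5b) val=31 bits=0x1f at bit 2: 0x7c
len (2b) val=1 bits=0x1 at bit 0: 0x7d
word = 0x7d → big-endian bytes:
  [0]=0x7d

7d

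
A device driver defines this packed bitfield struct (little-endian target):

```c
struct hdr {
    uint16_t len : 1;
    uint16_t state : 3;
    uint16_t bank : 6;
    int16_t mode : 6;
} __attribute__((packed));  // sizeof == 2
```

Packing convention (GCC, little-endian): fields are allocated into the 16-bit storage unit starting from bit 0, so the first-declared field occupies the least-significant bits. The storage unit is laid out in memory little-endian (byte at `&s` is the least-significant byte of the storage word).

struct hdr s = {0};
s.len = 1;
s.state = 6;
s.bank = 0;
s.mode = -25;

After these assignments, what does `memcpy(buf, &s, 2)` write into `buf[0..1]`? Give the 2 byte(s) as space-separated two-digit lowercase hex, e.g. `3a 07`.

len:1 = 1 → 0x1 << 0 → word 0x0001
state:3 = 6 → 0x6 << 1 → word 0x000d
bank:6 = 0 → 0x0 << 4 → word 0x000d
mode:6 = -25 → 0x27 << 10 → word 0x9c0d
word = 0x9c0d → little-endian bytes:
  [0]=0x0d  [1]=0x9c

0d 9c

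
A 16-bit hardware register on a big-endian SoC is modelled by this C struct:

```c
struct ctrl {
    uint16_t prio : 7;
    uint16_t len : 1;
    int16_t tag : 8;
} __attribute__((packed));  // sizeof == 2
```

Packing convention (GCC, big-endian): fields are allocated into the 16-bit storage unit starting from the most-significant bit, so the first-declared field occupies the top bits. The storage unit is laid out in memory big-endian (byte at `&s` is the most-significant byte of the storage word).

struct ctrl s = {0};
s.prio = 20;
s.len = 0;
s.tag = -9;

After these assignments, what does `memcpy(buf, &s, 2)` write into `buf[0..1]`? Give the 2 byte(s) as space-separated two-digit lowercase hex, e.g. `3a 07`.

28 f7

prio (7b) val=20 bits=0x14 at bit 9: 0x2800
len (1b) val=0 bits=0x0 at bit 8: 0x2800
tag (8b) val=-9 bits=0xf7 at bit 0: 0x28f7
word = 0x28f7 → big-endian bytes:
  [0]=0x28  [1]=0xf7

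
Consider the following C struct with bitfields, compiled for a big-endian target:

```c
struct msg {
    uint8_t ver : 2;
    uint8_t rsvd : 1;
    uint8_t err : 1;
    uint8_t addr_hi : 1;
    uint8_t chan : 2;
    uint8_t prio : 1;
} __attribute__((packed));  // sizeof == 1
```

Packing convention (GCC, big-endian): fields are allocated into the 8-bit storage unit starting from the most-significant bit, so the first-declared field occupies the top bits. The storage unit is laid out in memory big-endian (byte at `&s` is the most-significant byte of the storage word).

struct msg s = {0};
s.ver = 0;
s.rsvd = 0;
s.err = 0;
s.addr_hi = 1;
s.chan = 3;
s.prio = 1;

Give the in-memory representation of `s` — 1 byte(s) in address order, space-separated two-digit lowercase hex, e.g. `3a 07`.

ver (2b) val=0 bits=0x0 at bit 6: 0x00
rsvd (1b) val=0 bits=0x0 at bit 5: 0x00
err (1b) val=0 bits=0x0 at bit 4: 0x00
addr_hi (1b) val=1 bits=0x1 at bit 3: 0x08
chan (2b) val=3 bits=0x3 at bit 1: 0x0e
prio (1b) val=1 bits=0x1 at bit 0: 0x0f
word = 0x0f → big-endian bytes:
  [0]=0x0f

0f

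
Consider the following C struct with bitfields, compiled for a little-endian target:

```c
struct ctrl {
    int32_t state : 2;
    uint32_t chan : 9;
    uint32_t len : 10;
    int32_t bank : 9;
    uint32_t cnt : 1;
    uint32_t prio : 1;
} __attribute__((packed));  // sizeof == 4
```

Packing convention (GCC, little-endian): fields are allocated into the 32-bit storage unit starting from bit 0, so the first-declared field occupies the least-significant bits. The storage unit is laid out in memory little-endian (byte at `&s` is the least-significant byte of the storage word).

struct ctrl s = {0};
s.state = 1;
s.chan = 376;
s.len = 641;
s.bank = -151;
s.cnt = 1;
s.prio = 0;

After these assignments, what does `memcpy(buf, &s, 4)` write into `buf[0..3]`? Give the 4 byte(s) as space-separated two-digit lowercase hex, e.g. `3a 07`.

state:2 = 1 → 0x1 << 0 → word 0x00000001
chan:9 = 376 → 0x178 << 2 → word 0x000005e1
len:10 = 641 → 0x281 << 11 → word 0x00140de1
bank:9 = -151 → 0x169 << 21 → word 0x2d340de1
cnt:1 = 1 → 0x1 << 30 → word 0x6d340de1
prio:1 = 0 → 0x0 << 31 → word 0x6d340de1
word = 0x6d340de1 → little-endian bytes:
  [0]=0xe1  [1]=0x0d  [2]=0x34  [3]=0x6d

e1 0d 34 6d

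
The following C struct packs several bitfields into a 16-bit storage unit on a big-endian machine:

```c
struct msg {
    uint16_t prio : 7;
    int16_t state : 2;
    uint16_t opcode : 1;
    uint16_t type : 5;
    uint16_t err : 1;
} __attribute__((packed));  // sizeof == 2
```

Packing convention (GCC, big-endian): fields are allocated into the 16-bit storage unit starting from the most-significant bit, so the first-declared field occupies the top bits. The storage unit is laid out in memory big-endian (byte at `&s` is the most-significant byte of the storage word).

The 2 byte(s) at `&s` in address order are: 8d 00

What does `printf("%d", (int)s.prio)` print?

70

[0]=0x8d [1]=0x00 (big-endian) → word 0x8d00
prio:7 @ bit 9 → (0x8d00>>9)&0x7f = 0x46  ←
state:2 @ bit 7 → (0x8d00>>7)&0x3 = 0x2
opcode:1 @ bit 6 → (0x8d00>>6)&0x1 = 0x0
type:5 @ bit 1 → (0x8d00>>1)&0x1f = 0x0
err:1 @ bit 0 → (0x8d00>>0)&0x1 = 0x0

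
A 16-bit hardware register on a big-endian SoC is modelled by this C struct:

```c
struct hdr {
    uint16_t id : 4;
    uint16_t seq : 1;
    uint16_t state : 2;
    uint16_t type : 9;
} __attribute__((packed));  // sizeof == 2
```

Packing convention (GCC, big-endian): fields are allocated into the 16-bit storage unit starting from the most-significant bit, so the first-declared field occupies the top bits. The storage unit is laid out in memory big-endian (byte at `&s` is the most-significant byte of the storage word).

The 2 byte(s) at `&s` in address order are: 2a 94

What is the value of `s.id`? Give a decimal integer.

[0]=0x2a [1]=0x94 (big-endian) → word 0x2a94
id:4 @ bit 12 → (0x2a94>>12)&0xf = 0x2  ←
seq:1 @ bit 11 → (0x2a94>>11)&0x1 = 0x1
state:2 @ bit 9 → (0x2a94>>9)&0x3 = 0x1
type:9 @ bit 0 → (0x2a94>>0)&0x1ff = 0x94

2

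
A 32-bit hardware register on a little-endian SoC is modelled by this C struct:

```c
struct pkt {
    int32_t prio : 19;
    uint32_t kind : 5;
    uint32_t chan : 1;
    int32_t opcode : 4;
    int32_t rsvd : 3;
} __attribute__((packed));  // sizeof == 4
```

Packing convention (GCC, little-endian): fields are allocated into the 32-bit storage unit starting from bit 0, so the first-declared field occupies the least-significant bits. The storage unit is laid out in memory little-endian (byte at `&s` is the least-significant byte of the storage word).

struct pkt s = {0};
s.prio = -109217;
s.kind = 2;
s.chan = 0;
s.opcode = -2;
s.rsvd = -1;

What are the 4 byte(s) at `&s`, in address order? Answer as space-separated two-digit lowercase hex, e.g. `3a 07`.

5f 55 16 fc

prio (19b) val=-109217 bits=0x6555f at bit 0: 0x0006555f
kind (5b) val=2 bits=0x2 at bit 19: 0x0016555f
chan (1b) val=0 bits=0x0 at bit 24: 0x0016555f
opcode (4b) val=-2 bits=0xe at bit 25: 0x1c16555f
rsvd (3b) val=-1 bits=0x7 at bit 29: 0xfc16555f
word = 0xfc16555f → little-endian bytes:
  [0]=0x5f  [1]=0x55  [2]=0x16  [3]=0xfc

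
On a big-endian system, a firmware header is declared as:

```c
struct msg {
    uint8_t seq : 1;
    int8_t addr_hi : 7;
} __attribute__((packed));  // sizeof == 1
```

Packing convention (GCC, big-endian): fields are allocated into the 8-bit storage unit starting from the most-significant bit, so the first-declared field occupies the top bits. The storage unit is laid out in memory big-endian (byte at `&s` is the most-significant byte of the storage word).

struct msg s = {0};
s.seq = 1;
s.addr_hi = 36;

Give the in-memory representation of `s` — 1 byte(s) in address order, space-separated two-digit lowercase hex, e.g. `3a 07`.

[7+:1] seq=1 & 0x1 = 0x1; word=0x80
[0+:7] addr_hi=36 & 0x7f = 0x24; word=0xa4
word = 0xa4 → big-endian bytes:
  [0]=0xa4

a4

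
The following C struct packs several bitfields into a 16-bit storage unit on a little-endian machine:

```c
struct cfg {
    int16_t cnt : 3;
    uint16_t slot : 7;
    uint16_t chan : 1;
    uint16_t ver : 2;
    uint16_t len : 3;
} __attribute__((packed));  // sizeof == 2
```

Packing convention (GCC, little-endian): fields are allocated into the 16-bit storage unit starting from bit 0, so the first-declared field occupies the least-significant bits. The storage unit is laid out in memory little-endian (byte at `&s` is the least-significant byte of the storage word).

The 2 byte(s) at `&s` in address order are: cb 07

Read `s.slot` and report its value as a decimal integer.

121

[0]=0xcb [1]=0x07 (little-endian) → word 0x07cb
cnt:3 @ bit 0 → (0x07cb>>0)&0x7 = 0x3
slot:7 @ bit 3 → (0x07cb>>3)&0x7f = 0x79  ←
chan:1 @ bit 10 → (0x07cb>>10)&0x1 = 0x1
ver:2 @ bit 11 → (0x07cb>>11)&0x3 = 0x0
len:3 @ bit 13 → (0x07cb>>13)&0x7 = 0x0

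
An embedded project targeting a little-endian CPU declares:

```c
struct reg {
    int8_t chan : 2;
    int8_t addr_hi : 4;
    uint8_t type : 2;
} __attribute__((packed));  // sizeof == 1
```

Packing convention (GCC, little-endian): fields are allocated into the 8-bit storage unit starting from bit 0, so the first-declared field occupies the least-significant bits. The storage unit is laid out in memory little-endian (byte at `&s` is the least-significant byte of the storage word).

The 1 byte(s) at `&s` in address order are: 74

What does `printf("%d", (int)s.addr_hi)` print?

-3

[0]=0x74 (little-endian) → word 0x74
chan:2 @ bit 0 → (0x74>>0)&0x3 = 0x0
addr_hi:4 @ bit 2 → (0x74>>2)&0xf = 0xd  ←
type:2 @ bit 6 → (0x74>>6)&0x3 = 0x1
addr_hi signed 4b, MSB=1: 13 - 16 = -3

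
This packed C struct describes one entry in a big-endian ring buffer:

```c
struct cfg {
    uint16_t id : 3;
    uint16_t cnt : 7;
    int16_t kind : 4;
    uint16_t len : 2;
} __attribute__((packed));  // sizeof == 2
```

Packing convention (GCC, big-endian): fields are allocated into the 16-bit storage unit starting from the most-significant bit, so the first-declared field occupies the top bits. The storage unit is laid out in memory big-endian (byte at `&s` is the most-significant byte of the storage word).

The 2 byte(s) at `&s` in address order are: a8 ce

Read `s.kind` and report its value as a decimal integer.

[0]=0xa8 [1]=0xce (big-endian) → word 0xa8ce
id:3 @ bit 13 → (0xa8ce>>13)&0x7 = 0x5
cnt:7 @ bit 6 → (0xa8ce>>6)&0x7f = 0x23
kind:4 @ bit 2 → (0xa8ce>>2)&0xf = 0x3  ←
len:2 @ bit 0 → (0xa8ce>>0)&0x3 = 0x2
kind signed 4b, MSB=0: value = 3

3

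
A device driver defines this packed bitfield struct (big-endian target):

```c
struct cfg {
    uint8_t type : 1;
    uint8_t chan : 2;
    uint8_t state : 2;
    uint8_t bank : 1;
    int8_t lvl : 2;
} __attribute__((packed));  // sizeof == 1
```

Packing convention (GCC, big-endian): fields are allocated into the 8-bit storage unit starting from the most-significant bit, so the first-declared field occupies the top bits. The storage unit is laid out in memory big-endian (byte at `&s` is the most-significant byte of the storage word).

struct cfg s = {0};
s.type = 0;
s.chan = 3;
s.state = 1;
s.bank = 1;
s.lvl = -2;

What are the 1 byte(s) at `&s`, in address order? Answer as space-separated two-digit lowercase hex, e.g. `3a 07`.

6e

type (1b) val=0 bits=0x0 at bit 7: 0x00
chan (2b) val=3 bits=0x3 at bit 5: 0x60
state (2b) val=1 bits=0x1 at bit 3: 0x68
bank (1b) val=1 bits=0x1 at bit 2: 0x6c
lvl (2b) val=-2 bits=0x2 at bit 0: 0x6e
word = 0x6e → big-endian bytes:
  [0]=0x6e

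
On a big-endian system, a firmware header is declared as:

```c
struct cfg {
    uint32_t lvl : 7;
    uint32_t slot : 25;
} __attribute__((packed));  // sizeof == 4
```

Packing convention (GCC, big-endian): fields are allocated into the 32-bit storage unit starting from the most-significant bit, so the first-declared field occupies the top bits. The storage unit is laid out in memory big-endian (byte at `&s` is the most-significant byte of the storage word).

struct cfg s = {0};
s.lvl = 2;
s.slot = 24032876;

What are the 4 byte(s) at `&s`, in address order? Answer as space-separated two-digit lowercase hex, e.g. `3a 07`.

05 6e b6 6c

lvl (7b) val=2 bits=0x2 at bit 25: 0x04000000
slot (25b) val=24032876 bits=0x16eb66c at bit 0: 0x056eb66c
word = 0x056eb66c → big-endian bytes:
  [0]=0x05  [1]=0x6e  [2]=0xb6  [3]=0x6c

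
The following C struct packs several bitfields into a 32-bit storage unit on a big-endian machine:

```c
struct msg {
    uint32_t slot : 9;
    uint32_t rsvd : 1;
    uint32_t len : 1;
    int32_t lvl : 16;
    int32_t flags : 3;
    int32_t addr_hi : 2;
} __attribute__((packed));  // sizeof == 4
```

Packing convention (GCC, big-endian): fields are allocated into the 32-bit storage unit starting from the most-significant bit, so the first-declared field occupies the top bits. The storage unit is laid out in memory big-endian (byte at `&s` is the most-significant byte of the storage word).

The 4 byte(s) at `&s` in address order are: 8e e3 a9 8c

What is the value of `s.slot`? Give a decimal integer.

[0]=0x8e [1]=0xe3 [2]=0xa9 [3]=0x8c (big-endian) → word 0x8ee3a98c
slot:9 @ bit 23 → (0x8ee3a98c>>23)&0x1ff = 0x11d  ←
rsvd:1 @ bit 22 → (0x8ee3a98c>>22)&0x1 = 0x1
len:1 @ bit 21 → (0x8ee3a98c>>21)&0x1 = 0x1
lvl:16 @ bit 5 → (0x8ee3a98c>>5)&0xffff = 0x1d4c
flags:3 @ bit 2 → (0x8ee3a98c>>2)&0x7 = 0x3
addr_hi:2 @ bit 0 → (0x8ee3a98c>>0)&0x3 = 0x0

285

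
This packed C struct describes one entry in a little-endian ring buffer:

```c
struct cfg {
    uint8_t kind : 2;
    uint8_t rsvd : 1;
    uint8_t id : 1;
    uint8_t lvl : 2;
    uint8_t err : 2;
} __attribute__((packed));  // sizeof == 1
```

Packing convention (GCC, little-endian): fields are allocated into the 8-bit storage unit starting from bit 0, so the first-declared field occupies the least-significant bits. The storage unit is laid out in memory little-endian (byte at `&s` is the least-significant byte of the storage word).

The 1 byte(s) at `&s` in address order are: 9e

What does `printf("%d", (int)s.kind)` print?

2

[0]=0x9e (little-endian) → word 0x9e
kind [0+:2] = (word>>0) & 0x3 = 2  ←
rsvd [2+:1] = (word>>2) & 0x1 = 1
id [3+:1] = (word>>3) & 0x1 = 1
lvl [4+:2] = (word>>4) & 0x3 = 1
err [6+:2] = (word>>6) & 0x3 = 2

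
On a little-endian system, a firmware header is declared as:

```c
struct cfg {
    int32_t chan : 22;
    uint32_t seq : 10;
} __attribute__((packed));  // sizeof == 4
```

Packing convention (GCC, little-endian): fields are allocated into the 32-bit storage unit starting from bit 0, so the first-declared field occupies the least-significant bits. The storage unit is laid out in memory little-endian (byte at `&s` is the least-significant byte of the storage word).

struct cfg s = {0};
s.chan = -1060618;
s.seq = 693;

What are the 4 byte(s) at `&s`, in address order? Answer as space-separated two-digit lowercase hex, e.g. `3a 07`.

chan:22 = -1060618 → 0x2fd0f6 << 0 → word 0x002fd0f6
seq:10 = 693 → 0x2b5 << 22 → word 0xad6fd0f6
word = 0xad6fd0f6 → little-endian bytes:
  [0]=0xf6  [1]=0xd0  [2]=0x6f  [3]=0xad

f6 d0 6f ad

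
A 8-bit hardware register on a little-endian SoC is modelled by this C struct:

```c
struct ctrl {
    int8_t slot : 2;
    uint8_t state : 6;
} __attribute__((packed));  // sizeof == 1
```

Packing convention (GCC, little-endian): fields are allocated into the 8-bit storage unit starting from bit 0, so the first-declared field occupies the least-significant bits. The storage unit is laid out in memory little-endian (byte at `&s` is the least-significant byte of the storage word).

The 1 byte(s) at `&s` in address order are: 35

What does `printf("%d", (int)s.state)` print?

13

[0]=0x35 (little-endian) → word 0x35
slot:2 @ bit 0 → (0x35>>0)&0x3 = 0x1
state:6 @ bit 2 → (0x35>>2)&0x3f = 0xd  ←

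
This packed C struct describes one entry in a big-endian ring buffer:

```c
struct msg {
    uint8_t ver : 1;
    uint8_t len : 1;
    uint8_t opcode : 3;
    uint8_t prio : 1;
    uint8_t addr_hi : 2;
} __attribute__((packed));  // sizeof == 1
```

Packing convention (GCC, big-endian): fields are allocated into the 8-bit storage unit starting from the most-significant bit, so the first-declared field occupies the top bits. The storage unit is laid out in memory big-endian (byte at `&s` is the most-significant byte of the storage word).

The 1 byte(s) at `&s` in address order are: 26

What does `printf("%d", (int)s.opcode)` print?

4

[0]=0x26 (big-endian) → word 0x26
ver:1 @ bit 7 → (0x26>>7)&0x1 = 0x0
len:1 @ bit 6 → (0x26>>6)&0x1 = 0x0
opcode:3 @ bit 3 → (0x26>>3)&0x7 = 0x4  ←
prio:1 @ bit 2 → (0x26>>2)&0x1 = 0x1
addr_hi:2 @ bit 0 → (0x26>>0)&0x3 = 0x2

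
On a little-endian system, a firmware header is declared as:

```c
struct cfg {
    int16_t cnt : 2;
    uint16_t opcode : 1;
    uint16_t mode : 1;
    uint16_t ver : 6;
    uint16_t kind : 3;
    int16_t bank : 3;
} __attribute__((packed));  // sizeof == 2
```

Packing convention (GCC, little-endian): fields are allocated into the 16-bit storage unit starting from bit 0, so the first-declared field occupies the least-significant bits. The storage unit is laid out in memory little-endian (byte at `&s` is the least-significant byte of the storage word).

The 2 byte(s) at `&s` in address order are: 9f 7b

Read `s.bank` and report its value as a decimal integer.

[0]=0x9f [1]=0x7b (little-endian) → word 0x7b9f
cnt:2 @ bit 0 → (0x7b9f>>0)&0x3 = 0x3
opcode:1 @ bit 2 → (0x7b9f>>2)&0x1 = 0x1
mode:1 @ bit 3 → (0x7b9f>>3)&0x1 = 0x1
ver:6 @ bit 4 → (0x7b9f>>4)&0x3f = 0x39
kind:3 @ bit 10 → (0x7b9f>>10)&0x7 = 0x6
bank:3 @ bit 13 → (0x7b9f>>13)&0x7 = 0x3  ←
bank signed 3b, MSB=0: value = 3

3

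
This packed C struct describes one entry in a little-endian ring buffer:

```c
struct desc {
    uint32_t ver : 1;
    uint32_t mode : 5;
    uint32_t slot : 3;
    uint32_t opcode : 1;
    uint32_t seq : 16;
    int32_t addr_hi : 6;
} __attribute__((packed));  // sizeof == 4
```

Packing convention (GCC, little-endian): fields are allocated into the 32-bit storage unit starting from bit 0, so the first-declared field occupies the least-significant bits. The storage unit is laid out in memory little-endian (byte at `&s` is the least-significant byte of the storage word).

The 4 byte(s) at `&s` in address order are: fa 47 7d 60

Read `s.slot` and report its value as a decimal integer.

7

[0]=0xfa [1]=0x47 [2]=0x7d [3]=0x60 (little-endian) → word 0x607d47fa
ver [0+:1] = (word>>0) & 0x1 = 0
mode [1+:5] = (word>>1) & 0x1f = 29
slot [6+:3] = (word>>6) & 0x7 = 7  ←
opcode [9+:1] = (word>>9) & 0x1 = 1
seq [10+:16] = (word>>10) & 0xffff = 8017
addr_hi [26+:6] = (word>>26) & 0x3f = 24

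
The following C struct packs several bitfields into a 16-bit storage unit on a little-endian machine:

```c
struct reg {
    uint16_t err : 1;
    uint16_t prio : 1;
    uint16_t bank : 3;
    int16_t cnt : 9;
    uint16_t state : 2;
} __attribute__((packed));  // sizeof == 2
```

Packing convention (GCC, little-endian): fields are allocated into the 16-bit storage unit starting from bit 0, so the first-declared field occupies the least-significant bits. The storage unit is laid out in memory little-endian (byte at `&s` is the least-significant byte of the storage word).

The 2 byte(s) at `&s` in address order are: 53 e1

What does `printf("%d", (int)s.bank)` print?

[0]=0x53 [1]=0xe1 (little-endian) → word 0xe153
err:1 @ bit 0 → (0xe153>>0)&0x1 = 0x1
prio:1 @ bit 1 → (0xe153>>1)&0x1 = 0x1
bank:3 @ bit 2 → (0xe153>>2)&0x7 = 0x4  ←
cnt:9 @ bit 5 → (0xe153>>5)&0x1ff = 0x10a
state:2 @ bit 14 → (0xe153>>14)&0x3 = 0x3

4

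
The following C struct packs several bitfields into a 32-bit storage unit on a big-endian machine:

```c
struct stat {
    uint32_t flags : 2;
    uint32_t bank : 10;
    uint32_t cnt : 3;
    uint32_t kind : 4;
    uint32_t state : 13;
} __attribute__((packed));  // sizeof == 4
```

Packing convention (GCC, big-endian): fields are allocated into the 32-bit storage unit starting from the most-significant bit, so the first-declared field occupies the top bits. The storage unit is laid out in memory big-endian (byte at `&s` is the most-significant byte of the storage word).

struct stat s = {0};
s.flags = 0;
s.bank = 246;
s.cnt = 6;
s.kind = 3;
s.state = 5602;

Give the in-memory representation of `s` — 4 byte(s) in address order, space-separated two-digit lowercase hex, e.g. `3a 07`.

flags:2 = 0 → 0x0 << 30 → word 0x00000000
bank:10 = 246 → 0xf6 << 20 → word 0x0f600000
cnt:3 = 6 → 0x6 << 17 → word 0x0f6c0000
kind:4 = 3 → 0x3 << 13 → word 0x0f6c6000
state:13 = 5602 → 0x15e2 << 0 → word 0x0f6c75e2
word = 0x0f6c75e2 → big-endian bytes:
  [0]=0x0f  [1]=0x6c  [2]=0x75  [3]=0xe2

0f 6c 75 e2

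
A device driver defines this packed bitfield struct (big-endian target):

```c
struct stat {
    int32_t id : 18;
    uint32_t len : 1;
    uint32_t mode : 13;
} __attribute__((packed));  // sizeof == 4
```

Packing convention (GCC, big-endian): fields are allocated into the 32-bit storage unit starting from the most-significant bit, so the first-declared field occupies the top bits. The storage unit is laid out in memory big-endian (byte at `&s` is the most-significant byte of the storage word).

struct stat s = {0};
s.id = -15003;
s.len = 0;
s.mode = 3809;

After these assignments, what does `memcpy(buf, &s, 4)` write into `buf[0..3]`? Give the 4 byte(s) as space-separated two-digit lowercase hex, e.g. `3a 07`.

id:18 = -15003 → 0x3c565 << 14 → word 0xf1594000
len:1 = 0 → 0x0 << 13 → word 0xf1594000
mode:13 = 3809 → 0xee1 << 0 → word 0xf1594ee1
word = 0xf1594ee1 → big-endian bytes:
  [0]=0xf1  [1]=0x59  [2]=0x4e  [3]=0xe1

f1 59 4e e1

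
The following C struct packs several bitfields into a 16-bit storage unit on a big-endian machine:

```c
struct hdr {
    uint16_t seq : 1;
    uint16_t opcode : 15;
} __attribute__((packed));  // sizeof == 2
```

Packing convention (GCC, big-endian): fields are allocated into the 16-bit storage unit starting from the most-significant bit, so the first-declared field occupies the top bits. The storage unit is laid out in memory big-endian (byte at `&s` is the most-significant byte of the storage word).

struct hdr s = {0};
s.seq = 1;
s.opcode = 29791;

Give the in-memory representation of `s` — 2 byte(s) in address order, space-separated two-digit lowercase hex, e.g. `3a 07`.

f4 5f

seq (1b) val=1 bits=0x1 at bit 15: 0x8000
opcode (15b) val=29791 bits=0x745f at bit 0: 0xf45f
word = 0xf45f → big-endian bytes:
  [0]=0xf4  [1]=0x5f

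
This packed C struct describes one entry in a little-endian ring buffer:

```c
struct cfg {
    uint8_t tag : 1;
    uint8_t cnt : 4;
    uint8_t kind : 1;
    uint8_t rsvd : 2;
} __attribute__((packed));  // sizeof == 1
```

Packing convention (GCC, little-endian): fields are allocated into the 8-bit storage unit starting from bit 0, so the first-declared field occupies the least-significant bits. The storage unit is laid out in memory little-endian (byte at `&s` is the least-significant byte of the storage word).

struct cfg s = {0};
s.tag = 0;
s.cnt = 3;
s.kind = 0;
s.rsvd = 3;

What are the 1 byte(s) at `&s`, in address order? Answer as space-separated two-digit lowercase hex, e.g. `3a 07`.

c6

tag:1 = 0 → 0x0 << 0 → word 0x00
cnt:4 = 3 → 0x3 << 1 → word 0x06
kind:1 = 0 → 0x0 << 5 → word 0x06
rsvd:2 = 3 → 0x3 << 6 → word 0xc6
word = 0xc6 → little-endian bytes:
  [0]=0xc6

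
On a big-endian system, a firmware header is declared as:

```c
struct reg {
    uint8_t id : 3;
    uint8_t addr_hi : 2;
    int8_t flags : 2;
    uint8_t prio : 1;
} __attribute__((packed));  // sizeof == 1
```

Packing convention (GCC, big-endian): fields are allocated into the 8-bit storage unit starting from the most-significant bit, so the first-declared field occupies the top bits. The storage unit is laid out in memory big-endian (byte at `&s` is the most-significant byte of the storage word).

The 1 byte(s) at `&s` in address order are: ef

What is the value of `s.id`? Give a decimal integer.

7

[0]=0xef (big-endian) → word 0xef
id:3 @ bit 5 → (0xef>>5)&0x7 = 0x7  ←
addr_hi:2 @ bit 3 → (0xef>>3)&0x3 = 0x1
flags:2 @ bit 1 → (0xef>>1)&0x3 = 0x3
prio:1 @ bit 0 → (0xef>>0)&0x1 = 0x1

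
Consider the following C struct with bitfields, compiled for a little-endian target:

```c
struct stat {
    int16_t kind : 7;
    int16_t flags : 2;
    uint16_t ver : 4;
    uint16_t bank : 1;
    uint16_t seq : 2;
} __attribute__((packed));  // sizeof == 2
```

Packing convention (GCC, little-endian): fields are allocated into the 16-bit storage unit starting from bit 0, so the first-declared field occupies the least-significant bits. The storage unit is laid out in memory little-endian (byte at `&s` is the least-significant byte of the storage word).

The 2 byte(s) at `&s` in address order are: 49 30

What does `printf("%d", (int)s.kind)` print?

[0]=0x49 [1]=0x30 (little-endian) → word 0x3049
kind:7 @ bit 0 → (0x3049>>0)&0x7f = 0x49  ←
flags:2 @ bit 7 → (0x3049>>7)&0x3 = 0x0
ver:4 @ bit 9 → (0x3049>>9)&0xf = 0x8
bank:1 @ bit 13 → (0x3049>>13)&0x1 = 0x1
seq:2 @ bit 14 → (0x3049>>14)&0x3 = 0x0
kind signed 7b, MSB=1: 73 - 128 = -55

-55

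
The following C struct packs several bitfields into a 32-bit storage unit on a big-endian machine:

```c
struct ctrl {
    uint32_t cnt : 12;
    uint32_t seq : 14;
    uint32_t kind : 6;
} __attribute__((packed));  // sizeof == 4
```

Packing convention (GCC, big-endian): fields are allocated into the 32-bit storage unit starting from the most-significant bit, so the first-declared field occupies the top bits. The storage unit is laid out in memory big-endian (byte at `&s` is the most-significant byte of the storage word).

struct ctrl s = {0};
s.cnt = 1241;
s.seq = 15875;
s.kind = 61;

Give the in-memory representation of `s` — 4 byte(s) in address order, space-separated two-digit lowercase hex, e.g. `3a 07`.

4d 9f 80 fd

cnt:12 = 1241 → 0x4d9 << 20 → word 0x4d900000
seq:14 = 15875 → 0x3e03 << 6 → word 0x4d9f80c0
kind:6 = 61 → 0x3d << 0 → word 0x4d9f80fd
word = 0x4d9f80fd → big-endian bytes:
  [0]=0x4d  [1]=0x9f  [2]=0x80  [3]=0xfd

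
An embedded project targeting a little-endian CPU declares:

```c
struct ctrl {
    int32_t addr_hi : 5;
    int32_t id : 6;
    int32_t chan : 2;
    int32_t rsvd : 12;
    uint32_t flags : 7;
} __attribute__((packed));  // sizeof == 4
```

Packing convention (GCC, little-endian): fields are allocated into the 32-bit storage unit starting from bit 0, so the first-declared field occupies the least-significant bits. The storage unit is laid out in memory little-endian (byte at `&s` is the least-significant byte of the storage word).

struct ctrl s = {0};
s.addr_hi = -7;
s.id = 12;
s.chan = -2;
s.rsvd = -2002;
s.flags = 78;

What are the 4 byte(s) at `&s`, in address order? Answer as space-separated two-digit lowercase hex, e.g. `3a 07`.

99 d1 05 9d

[0+:5] addr_hi=-7 & 0x1f = 0x19; word=0x00000019
[5+:6] id=12 & 0x3f = 0xc; word=0x00000199
[11+:2] chan=-2 & 0x3 = 0x2; word=0x00001199
[13+:12] rsvd=-2002 & 0xfff = 0x82e; word=0x0105d199
[25+:7] flags=78 & 0x7f = 0x4e; word=0x9d05d199
word = 0x9d05d199 → little-endian bytes:
  [0]=0x99  [1]=0xd1  [2]=0x05  [3]=0x9d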